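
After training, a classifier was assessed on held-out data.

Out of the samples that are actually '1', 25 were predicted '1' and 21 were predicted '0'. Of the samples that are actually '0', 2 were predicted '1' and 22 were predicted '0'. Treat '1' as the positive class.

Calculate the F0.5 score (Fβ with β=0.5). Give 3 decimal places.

Fβ = (1+β²)·TP / ((1+β²)·TP + β²·FN + FP), with β²=1/4
= 1.25·25 / (1.25·25 + 0.25·21 + 2) = 0.812

0.812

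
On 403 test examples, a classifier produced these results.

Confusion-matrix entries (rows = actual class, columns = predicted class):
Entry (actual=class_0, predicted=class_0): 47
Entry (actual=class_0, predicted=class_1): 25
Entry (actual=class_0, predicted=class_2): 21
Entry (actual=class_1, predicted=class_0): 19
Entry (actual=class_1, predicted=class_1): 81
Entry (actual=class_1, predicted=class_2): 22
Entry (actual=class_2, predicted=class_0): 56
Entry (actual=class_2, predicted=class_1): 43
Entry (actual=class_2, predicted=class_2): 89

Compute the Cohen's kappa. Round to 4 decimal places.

Observed agreement pₒ = trace/N = 217/403 = 0.53846
Expected agreement pₑ = Σ (rowᵢ·colᵢ)/N² = (93·122 + 122·149 + 188·132)/403² = 0.33459
κ = (pₒ − pₑ)/(1 − pₑ) = (0.53846 − 0.33459)/(1 − 0.33459) = 0.3064

0.3064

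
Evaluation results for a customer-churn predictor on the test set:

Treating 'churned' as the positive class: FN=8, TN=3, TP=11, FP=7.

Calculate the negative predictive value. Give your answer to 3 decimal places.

NPV = TN/(TN+FN) = 3/(3+8) = 0.273

0.273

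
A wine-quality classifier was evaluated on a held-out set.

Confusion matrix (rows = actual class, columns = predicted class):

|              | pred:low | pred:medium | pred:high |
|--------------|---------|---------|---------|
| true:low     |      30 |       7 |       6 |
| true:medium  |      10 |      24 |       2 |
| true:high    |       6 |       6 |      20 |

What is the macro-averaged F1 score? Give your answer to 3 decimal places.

0.666

Per-class F1 score (2·TP/(2·TP+FP+FN)):
  low: TP=30, FP=10+6=16, FN=7+6=13 → 60/89 = 0.6742
  medium: TP=24, FP=7+6=13, FN=10+2=12 → 48/73 = 0.6575
  high: TP=20, FP=6+2=8, FN=6+6=12 → 40/60 = 0.6667
Macro-F1 score = mean = (0.6742 + 0.6575 + 0.6667) / 3 = 0.666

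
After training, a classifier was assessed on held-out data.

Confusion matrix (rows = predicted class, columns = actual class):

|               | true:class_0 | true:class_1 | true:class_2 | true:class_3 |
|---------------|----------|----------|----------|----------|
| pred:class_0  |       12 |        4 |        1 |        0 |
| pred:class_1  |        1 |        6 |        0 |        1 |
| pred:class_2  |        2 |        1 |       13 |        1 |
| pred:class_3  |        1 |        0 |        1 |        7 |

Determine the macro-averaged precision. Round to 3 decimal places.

Per-class precision (TP/(TP+FP)):
  class_0: TP=12, FP=4+1+0=5 → 12/17 = 0.7059
  class_1: TP=6, FP=1+0+1=2 → 6/8 = 0.7500
  class_2: TP=13, FP=2+1+1=4 → 13/17 = 0.7647
  class_3: TP=7, FP=1+0+1=2 → 7/9 = 0.7778
Macro-precision = mean = (0.7059 + 0.7500 + 0.7647 + 0.7778) / 4 = 0.750

0.750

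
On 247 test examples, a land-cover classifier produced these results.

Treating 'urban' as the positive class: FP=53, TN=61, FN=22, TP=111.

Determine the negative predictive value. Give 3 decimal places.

NPV = TN/(TN+FN) = 61/(61+22) = 0.735

0.735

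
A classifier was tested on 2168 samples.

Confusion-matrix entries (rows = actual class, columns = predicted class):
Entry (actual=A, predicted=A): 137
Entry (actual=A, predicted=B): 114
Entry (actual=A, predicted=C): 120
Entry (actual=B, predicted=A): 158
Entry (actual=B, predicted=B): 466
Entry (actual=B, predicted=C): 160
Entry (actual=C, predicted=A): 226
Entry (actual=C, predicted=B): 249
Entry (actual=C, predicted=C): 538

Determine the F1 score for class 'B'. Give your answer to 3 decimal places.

Take TP from the diagonal, FP from the rest of the 'B' prediction marginal, FN from the rest of the 'B' actual marginal.
F1 score = 2·TP/(2·TP+FP+FN).
B: TP=466, FP=114+249=363, FN=158+160=318 → 932/1613 = 0.5778

0.578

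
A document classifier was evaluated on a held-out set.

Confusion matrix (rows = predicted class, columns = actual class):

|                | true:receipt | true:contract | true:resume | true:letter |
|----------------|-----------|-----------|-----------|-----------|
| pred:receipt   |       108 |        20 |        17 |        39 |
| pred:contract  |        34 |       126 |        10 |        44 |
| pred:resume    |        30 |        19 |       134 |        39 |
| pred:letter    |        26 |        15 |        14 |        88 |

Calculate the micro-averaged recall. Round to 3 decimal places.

0.598

Micro-averaging pools counts across classes: ΣTP=456, ΣFP=307, ΣFN=307.
Micro-recall = TP/(TP+FN) on pooled counts = 0.598 (equals overall accuracy in single-label multiclass).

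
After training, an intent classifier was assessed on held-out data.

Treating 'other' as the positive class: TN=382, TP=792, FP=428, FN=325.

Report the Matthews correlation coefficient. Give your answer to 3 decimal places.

MCC = (TP·TN − FP·FN) / √((TP+FP)(TP+FN)(TN+FP)(TN+FN))
Numerator = 792·382 − 428·325 = 163444
Denominator = √(1220·1117·810·707) = √780400315800 = 883402.6918
MCC = 163444 / 883402.6918 = 0.185

0.185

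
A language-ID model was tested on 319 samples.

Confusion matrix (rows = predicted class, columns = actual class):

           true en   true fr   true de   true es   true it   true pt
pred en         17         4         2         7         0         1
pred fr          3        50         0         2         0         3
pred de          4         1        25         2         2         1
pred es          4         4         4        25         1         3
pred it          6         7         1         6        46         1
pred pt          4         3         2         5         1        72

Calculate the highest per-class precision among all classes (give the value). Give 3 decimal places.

0.862

Per-class precision (TP/(TP+FP)):
  en: TP=17, FP=4+2+7+0+1=14 → 17/31 = 0.5484
  fr: TP=50, FP=3+0+2+0+3=8 → 50/58 = 0.8621
  de: TP=25, FP=4+1+2+2+1=10 → 25/35 = 0.7143
  es: TP=25, FP=4+4+4+1+3=16 → 25/41 = 0.6098
  it: TP=46, FP=6+7+1+6+1=21 → 46/67 = 0.6866
  pt: TP=72, FP=4+3+2+5+1=15 → 72/87 = 0.8276
Highest is class 'fr' with precision = 0.862.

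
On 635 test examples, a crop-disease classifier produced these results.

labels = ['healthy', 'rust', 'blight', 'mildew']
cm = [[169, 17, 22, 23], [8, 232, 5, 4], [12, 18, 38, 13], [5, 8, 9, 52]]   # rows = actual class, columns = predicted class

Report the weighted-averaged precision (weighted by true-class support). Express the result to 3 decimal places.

0.779

Per-class precision (TP/(TP+FP)):
  healthy: TP=169, FP=8+12+5=25 → 169/194 = 0.8711
  rust: TP=232, FP=17+18+8=43 → 232/275 = 0.8436
  blight: TP=38, FP=22+5+9=36 → 38/74 = 0.5135
  mildew: TP=52, FP=23+4+13=40 → 52/92 = 0.5652
Weighted-precision = Σ (supportᵢ/N)·precisionᵢ with N=635: (231/635)·0.8711 + (249/635)·0.8436 + (81/635)·0.5135 + (74/635)·0.5652 = 0.779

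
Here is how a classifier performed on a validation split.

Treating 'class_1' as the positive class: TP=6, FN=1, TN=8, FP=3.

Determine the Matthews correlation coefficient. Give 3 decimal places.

MCC = (TP·TN − FP·FN) / √((TP+FP)(TP+FN)(TN+FP)(TN+FN))
Numerator = 6·8 − 3·1 = 45
Denominator = √(9·7·11·9) = √6237 = 78.9747
MCC = 45 / 78.9747 = 0.570

0.570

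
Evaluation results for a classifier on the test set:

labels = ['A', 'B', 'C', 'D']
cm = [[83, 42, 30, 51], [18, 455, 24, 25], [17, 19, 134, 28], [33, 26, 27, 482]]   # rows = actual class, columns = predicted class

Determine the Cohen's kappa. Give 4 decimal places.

Observed agreement pₒ = trace/N = 1154/1494 = 0.77242
Expected agreement pₑ = Σ (rowᵢ·colᵢ)/N² = (206·151 + 522·542 + 198·215 + 568·586)/1494² = 0.30889
κ = (pₒ − pₑ)/(1 − pₑ) = (0.77242 − 0.30889)/(1 − 0.30889) = 0.6707

0.6707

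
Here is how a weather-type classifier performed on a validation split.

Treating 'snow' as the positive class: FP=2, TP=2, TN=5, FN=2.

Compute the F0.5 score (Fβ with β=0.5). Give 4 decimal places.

Fβ = (1+β²)·TP / ((1+β²)·TP + β²·FN + FP), with β²=1/4
= 1.25·2 / (1.25·2 + 0.25·2 + 2) = 0.5000

0.5000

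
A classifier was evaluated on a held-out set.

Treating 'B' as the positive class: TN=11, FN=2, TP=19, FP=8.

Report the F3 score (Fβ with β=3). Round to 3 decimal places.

Fβ = (1+β²)·TP / ((1+β²)·TP + β²·FN + FP), with β²=9
= 10·19 / (10·19 + 9·2 + 8) = 0.880

0.880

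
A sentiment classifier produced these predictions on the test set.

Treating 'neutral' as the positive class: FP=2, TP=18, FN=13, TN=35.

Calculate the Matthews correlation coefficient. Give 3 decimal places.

MCC = (TP·TN − FP·FN) / √((TP+FP)(TP+FN)(TN+FP)(TN+FN))
Numerator = 18·35 − 2·13 = 604
Denominator = √(20·31·37·48) = √1101120 = 1049.3427
MCC = 604 / 1049.3427 = 0.576

0.576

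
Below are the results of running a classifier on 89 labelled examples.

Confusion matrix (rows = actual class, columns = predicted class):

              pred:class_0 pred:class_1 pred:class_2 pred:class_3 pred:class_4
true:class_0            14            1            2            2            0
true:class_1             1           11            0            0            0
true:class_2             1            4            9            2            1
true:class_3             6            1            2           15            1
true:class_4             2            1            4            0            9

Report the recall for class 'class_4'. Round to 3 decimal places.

0.563

Take TP from the diagonal, FP from the rest of the 'class_4' prediction marginal, FN from the rest of the 'class_4' actual marginal.
recall = TP/(TP+FN).
class_4: TP=9, FN=2+1+4+0=7 → 9/16 = 0.5625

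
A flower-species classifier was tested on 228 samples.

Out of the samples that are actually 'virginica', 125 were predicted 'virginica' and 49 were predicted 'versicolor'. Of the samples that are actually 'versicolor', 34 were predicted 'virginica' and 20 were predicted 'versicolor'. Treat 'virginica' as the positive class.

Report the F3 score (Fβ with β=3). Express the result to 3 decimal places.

Fβ = (1+β²)·TP / ((1+β²)·TP + β²·FN + FP), with β²=9
= 10·125 / (10·125 + 9·49 + 34) = 0.725

0.725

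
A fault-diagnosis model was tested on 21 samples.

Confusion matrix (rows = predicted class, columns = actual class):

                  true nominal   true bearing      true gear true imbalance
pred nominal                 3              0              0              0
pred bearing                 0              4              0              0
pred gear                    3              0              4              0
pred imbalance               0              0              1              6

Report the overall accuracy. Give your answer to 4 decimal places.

Accuracy = trace / total = (3+4+4+6=17) / 21 = 17/21 = 0.8095

0.8095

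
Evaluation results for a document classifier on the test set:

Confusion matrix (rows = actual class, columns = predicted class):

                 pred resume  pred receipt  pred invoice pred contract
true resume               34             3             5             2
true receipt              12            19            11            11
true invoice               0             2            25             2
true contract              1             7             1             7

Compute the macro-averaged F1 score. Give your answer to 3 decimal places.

Per-class F1 score (2·TP/(2·TP+FP+FN)):
  resume: TP=34, FP=12+0+1=13, FN=3+5+2=10 → 68/91 = 0.7473
  receipt: TP=19, FP=3+2+7=12, FN=12+11+11=34 → 38/84 = 0.4524
  invoice: TP=25, FP=5+11+1=17, FN=0+2+2=4 → 50/71 = 0.7042
  contract: TP=7, FP=2+11+2=15, FN=1+7+1=9 → 14/38 = 0.3684
Macro-F1 score = mean = (0.7473 + 0.4524 + 0.7042 + 0.3684) / 4 = 0.568

0.568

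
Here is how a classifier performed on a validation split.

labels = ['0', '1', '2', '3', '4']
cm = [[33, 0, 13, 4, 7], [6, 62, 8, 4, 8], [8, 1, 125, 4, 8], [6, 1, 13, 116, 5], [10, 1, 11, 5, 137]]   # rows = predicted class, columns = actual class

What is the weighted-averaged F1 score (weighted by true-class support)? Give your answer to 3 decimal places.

0.792

Per-class F1 score (2·TP/(2·TP+FP+FN)):
  0: TP=33, FP=0+13+4+7=24, FN=6+8+6+10=30 → 66/120 = 0.5500
  1: TP=62, FP=6+8+4+8=26, FN=0+1+1+1=3 → 124/153 = 0.8105
  2: TP=125, FP=8+1+4+8=21, FN=13+8+13+11=45 → 250/316 = 0.7911
  3: TP=116, FP=6+1+13+5=25, FN=4+4+4+5=17 → 232/274 = 0.8467
  4: TP=137, FP=10+1+11+5=27, FN=7+8+8+5=28 → 274/329 = 0.8328
Weighted-F1 score = Σ (supportᵢ/N)·F1 scoreᵢ with N=596: (63/596)·0.5500 + (65/596)·0.8105 + (170/596)·0.7911 + (133/596)·0.8467 + (165/596)·0.8328 = 0.792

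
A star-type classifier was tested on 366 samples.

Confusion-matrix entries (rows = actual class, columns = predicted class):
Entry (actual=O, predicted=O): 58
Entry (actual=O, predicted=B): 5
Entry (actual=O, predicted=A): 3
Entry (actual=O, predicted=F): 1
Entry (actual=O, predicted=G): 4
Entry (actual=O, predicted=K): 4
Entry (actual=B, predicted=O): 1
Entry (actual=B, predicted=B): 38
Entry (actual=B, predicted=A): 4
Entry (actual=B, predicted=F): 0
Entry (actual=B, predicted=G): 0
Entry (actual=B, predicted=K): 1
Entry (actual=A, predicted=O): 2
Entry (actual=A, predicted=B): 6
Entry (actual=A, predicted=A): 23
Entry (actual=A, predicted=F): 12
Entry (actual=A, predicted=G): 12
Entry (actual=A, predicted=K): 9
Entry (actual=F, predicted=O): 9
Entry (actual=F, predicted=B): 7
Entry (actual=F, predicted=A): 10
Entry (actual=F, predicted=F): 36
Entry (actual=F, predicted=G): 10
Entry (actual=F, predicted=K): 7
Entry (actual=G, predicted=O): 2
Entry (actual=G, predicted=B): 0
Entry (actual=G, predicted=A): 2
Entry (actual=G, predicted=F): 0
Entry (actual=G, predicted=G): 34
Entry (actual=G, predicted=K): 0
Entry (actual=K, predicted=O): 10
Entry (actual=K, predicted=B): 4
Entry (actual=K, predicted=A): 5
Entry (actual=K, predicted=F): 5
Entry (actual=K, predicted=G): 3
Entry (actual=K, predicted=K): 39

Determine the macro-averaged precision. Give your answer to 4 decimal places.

Per-class precision (TP/(TP+FP)):
  O: TP=58, FP=1+2+9+2+10=24 → 58/82 = 0.70732
  B: TP=38, FP=5+6+7+0+4=22 → 38/60 = 0.63333
  A: TP=23, FP=3+4+10+2+5=24 → 23/47 = 0.48936
  F: TP=36, FP=1+0+12+0+5=18 → 36/54 = 0.66667
  G: TP=34, FP=4+0+12+10+3=29 → 34/63 = 0.53968
  K: TP=39, FP=4+1+9+7+0=21 → 39/60 = 0.65000
Macro-precision = mean = (0.70732 + 0.63333 + 0.48936 + 0.66667 + 0.53968 + 0.65000) / 6 = 0.6144

0.6144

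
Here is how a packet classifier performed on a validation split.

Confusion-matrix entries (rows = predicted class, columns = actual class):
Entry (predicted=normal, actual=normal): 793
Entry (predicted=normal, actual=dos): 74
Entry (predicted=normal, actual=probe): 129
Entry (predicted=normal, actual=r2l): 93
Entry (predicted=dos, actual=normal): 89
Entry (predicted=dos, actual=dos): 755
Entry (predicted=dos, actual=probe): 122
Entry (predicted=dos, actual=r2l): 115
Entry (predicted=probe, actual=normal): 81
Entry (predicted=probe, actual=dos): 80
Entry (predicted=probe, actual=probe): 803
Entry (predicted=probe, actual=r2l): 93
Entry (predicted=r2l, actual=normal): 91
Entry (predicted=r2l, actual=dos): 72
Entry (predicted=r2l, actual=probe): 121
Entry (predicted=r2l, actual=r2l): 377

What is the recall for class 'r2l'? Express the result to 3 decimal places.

0.556

Treat 'r2l' as positive and all other classes as negative.
recall = TP/(TP+FN).
r2l: TP=377, FN=93+115+93=301 → 377/678 = 0.5560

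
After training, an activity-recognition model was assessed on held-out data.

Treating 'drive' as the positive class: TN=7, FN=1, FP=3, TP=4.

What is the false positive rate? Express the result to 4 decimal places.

0.3000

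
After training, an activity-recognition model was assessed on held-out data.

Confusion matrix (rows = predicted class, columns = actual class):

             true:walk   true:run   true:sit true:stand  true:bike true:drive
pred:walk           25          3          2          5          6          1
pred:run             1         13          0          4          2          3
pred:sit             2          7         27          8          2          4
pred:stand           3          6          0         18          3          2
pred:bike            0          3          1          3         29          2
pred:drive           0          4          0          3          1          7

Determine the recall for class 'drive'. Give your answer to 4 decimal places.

0.3684

Treat 'drive' as positive and all other classes as negative.
recall = TP/(TP+FN).
drive: TP=7, FN=1+3+4+2+2=12 → 7/19 = 0.36842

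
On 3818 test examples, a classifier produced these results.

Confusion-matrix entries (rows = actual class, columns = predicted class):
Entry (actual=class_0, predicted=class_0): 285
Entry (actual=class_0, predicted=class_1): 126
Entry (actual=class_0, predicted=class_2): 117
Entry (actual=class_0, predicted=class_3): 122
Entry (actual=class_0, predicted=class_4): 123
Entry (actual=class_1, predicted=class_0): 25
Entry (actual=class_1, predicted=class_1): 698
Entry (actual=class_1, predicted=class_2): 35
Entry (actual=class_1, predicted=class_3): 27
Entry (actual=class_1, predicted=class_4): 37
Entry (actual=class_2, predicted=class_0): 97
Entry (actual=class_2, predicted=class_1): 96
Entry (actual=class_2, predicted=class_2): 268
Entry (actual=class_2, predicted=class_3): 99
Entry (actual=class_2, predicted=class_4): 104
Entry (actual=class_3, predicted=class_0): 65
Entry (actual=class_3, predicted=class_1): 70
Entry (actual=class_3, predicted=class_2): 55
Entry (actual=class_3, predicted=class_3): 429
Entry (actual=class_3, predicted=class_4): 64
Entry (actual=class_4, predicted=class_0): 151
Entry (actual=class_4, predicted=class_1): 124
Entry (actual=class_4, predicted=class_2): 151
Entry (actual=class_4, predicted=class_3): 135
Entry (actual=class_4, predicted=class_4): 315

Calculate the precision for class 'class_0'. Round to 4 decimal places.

0.4575

precision = TP/(TP+FP).
class_0: TP=285, FP=25+97+65+151=338 → 285/623 = 0.45746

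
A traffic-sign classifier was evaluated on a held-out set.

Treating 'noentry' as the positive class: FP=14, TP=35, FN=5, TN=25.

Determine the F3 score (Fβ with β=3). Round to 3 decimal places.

0.856

Fβ = (1+β²)·TP / ((1+β²)·TP + β²·FN + FP), with β²=9
= 10·35 / (10·35 + 9·5 + 14) = 0.856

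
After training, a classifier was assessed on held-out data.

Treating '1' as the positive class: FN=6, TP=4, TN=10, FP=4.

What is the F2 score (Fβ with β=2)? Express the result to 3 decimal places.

Fβ = (1+β²)·TP / ((1+β²)·TP + β²·FN + FP), with β²=4
= 5·4 / (5·4 + 4·6 + 4) = 0.417

0.417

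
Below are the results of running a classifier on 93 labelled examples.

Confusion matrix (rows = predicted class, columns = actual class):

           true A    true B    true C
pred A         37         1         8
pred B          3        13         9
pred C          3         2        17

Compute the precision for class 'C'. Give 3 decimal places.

0.773

One-vs-rest for 'C': TP = diagonal; FP = other classes predicted 'C'; FN = 'C' predicted as other.
precision = TP/(TP+FP).
C: TP=17, FP=3+2=5 → 17/22 = 0.7727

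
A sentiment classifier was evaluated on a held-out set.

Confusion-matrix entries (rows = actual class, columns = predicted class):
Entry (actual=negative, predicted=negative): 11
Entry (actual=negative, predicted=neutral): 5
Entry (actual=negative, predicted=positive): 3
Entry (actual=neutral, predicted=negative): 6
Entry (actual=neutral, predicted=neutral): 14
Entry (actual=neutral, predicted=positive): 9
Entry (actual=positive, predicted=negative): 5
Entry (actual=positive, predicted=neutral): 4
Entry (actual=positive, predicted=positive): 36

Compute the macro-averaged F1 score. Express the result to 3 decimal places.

Per-class F1 score (2·TP/(2·TP+FP+FN)):
  negative: TP=11, FP=6+5=11, FN=5+3=8 → 22/41 = 0.5366
  neutral: TP=14, FP=5+4=9, FN=6+9=15 → 28/52 = 0.5385
  positive: TP=36, FP=3+9=12, FN=5+4=9 → 72/93 = 0.7742
Macro-F1 score = mean = (0.5366 + 0.5385 + 0.7742) / 3 = 0.616

0.616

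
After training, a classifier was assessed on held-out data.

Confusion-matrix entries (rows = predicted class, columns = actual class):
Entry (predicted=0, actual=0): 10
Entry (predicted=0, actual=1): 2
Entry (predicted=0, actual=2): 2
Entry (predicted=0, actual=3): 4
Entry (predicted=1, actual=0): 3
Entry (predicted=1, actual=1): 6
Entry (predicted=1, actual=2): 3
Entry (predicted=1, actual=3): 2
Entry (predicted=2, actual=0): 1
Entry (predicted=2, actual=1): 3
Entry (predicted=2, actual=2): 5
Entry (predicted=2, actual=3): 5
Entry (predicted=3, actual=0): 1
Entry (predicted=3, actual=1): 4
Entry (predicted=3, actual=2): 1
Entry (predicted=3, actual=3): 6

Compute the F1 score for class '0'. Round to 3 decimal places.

0.606

One-vs-rest for '0': TP = diagonal; FP = other classes predicted '0'; FN = '0' predicted as other.
F1 score = 2·TP/(2·TP+FP+FN).
0: TP=10, FP=2+2+4=8, FN=3+1+1=5 → 20/33 = 0.6061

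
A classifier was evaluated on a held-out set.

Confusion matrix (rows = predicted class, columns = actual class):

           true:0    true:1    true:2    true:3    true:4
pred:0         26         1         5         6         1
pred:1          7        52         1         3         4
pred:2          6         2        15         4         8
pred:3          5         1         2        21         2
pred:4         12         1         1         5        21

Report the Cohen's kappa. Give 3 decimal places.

0.540

Observed agreement pₒ = trace/N = 135/212 = 0.6368
Expected agreement pₑ = Σ (rowᵢ·colᵢ)/N² = (56·39 + 57·67 + 24·35 + 39·31 + 36·40)/212² = 0.2112
κ = (pₒ − pₑ)/(1 − pₑ) = (0.6368 − 0.2112)/(1 − 0.2112) = 0.540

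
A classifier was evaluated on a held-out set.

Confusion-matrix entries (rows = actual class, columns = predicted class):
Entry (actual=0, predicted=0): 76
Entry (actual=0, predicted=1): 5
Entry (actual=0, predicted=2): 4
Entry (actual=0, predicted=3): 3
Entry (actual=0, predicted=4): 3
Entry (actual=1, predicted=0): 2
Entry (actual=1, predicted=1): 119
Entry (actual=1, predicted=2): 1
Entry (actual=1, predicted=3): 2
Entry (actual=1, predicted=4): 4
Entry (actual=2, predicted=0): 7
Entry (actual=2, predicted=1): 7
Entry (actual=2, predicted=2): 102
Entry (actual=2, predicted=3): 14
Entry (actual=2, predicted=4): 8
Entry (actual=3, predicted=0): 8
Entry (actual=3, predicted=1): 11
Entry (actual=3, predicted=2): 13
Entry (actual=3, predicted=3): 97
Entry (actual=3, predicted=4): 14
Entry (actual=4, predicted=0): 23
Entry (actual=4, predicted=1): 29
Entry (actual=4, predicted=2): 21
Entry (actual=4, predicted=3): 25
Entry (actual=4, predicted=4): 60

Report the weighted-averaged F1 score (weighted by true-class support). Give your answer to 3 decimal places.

Per-class F1 score (2·TP/(2·TP+FP+FN)):
  0: TP=76, FP=2+7+8+23=40, FN=5+4+3+3=15 → 152/207 = 0.7343
  1: TP=119, FP=5+7+11+29=52, FN=2+1+2+4=9 → 238/299 = 0.7960
  2: TP=102, FP=4+1+13+21=39, FN=7+7+14+8=36 → 204/279 = 0.7312
  3: TP=97, FP=3+2+14+25=44, FN=8+11+13+14=46 → 194/284 = 0.6831
  4: TP=60, FP=3+4+8+14=29, FN=23+29+21+25=98 → 120/247 = 0.4858
Weighted-F1 score = Σ (supportᵢ/N)·F1 scoreᵢ with N=658: (91/658)·0.7343 + (128/658)·0.7960 + (138/658)·0.7312 + (143/658)·0.6831 + (158/658)·0.4858 = 0.675

0.675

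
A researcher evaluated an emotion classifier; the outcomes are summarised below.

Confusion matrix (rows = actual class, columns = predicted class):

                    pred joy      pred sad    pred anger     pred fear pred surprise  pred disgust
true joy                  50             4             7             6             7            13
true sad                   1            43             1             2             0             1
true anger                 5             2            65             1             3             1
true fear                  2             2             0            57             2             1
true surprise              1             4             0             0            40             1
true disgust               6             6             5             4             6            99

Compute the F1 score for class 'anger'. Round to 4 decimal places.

One-vs-rest for 'anger': TP = diagonal; FP = other classes predicted 'anger'; FN = 'anger' predicted as other.
F1 score = 2·TP/(2·TP+FP+FN).
anger: TP=65, FP=7+1+0+0+5=13, FN=5+2+1+3+1=12 → 130/155 = 0.83871

0.8387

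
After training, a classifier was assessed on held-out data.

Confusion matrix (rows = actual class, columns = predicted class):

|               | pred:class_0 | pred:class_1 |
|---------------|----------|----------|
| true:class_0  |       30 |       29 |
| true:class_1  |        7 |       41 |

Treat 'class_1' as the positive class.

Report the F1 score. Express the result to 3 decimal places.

0.695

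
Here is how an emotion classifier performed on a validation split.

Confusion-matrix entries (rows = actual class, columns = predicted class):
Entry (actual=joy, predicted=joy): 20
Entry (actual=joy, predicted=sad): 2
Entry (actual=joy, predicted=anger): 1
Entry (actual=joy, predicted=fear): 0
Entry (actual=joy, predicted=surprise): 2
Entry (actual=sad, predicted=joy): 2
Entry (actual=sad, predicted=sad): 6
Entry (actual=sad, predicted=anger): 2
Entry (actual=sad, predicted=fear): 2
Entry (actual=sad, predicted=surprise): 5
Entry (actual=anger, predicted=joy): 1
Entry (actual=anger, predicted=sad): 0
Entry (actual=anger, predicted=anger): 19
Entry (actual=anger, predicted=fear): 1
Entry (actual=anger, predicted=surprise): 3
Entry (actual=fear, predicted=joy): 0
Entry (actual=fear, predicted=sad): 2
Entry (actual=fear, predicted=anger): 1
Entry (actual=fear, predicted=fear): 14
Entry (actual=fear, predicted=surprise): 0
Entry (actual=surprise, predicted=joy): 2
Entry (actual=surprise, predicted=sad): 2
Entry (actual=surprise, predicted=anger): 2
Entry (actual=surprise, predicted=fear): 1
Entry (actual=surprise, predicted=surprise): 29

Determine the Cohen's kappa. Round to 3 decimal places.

Observed agreement pₒ = trace/N = 88/119 = 0.7395
Expected agreement pₑ = Σ (rowᵢ·colᵢ)/N² = (25·25 + 17·12 + 24·25 + 17·18 + 36·39)/119² = 0.2217
κ = (pₒ − pₑ)/(1 − pₑ) = (0.7395 − 0.2217)/(1 − 0.2217) = 0.665

0.665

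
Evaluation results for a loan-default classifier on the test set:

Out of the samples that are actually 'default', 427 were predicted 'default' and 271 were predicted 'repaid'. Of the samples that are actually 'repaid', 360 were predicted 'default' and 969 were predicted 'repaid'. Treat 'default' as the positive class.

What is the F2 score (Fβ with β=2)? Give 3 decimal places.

0.597

Fβ = (1+β²)·TP / ((1+β²)·TP + β²·FN + FP), with β²=4
= 5·427 / (5·427 + 4·271 + 360) = 0.597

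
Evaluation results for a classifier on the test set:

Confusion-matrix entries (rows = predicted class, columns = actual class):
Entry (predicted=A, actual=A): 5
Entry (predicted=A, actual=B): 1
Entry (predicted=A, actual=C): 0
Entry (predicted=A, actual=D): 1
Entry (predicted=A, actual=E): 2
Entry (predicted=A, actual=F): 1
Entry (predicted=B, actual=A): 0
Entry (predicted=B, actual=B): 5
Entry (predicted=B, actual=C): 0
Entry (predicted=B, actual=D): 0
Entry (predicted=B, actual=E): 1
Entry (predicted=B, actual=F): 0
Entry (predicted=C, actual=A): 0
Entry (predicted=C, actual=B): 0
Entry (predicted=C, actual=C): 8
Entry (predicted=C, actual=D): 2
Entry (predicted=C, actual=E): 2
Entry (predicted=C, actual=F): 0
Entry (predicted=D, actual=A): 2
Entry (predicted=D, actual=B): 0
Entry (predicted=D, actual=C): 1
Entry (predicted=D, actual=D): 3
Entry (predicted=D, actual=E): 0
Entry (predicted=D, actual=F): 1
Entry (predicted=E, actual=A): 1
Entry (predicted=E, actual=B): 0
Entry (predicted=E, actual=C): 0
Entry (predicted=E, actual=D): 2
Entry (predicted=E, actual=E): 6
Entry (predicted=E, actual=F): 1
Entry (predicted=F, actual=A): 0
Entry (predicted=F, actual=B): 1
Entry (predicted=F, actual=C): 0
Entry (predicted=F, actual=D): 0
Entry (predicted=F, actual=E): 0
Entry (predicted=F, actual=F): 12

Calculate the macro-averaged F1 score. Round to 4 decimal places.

Per-class F1 score (2·TP/(2·TP+FP+FN)):
  A: TP=5, FP=1+0+1+2+1=5, FN=0+0+2+1+0=3 → 10/18 = 0.55556
  B: TP=5, FP=0+0+0+1+0=1, FN=1+0+0+0+1=2 → 10/13 = 0.76923
  C: TP=8, FP=0+0+2+2+0=4, FN=0+0+1+0+0=1 → 16/21 = 0.76190
  D: TP=3, FP=2+0+1+0+1=4, FN=1+0+2+2+0=5 → 6/15 = 0.40000
  E: TP=6, FP=1+0+0+2+1=4, FN=2+1+2+0+0=5 → 12/21 = 0.57143
  F: TP=12, FP=0+1+0+0+0=1, FN=1+0+0+1+1=3 → 24/28 = 0.85714
Macro-F1 score = mean = (0.55556 + 0.76923 + 0.76190 + 0.40000 + 0.57143 + 0.85714) / 6 = 0.6525

0.6525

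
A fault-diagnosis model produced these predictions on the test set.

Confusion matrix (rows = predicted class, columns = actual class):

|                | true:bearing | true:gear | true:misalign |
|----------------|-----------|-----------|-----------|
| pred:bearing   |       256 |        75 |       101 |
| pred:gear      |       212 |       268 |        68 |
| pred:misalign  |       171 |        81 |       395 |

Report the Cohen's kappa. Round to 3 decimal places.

Observed agreement pₒ = trace/N = 919/1627 = 0.5648
Expected agreement pₑ = Σ (rowᵢ·colᵢ)/N² = (639·432 + 424·548 + 564·647)/1627² = 0.3299
κ = (pₒ − pₑ)/(1 − pₑ) = (0.5648 − 0.3299)/(1 − 0.3299) = 0.351

0.351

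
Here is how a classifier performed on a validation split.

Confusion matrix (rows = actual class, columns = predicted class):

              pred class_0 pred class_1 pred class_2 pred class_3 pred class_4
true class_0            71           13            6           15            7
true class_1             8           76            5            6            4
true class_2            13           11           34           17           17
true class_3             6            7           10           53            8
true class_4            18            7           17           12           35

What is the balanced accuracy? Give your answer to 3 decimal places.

Balanced accuracy = mean of per-class recall.
  class_0: recall = 71/112 = 0.6339
  class_1: recall = 76/99 = 0.7677
  class_2: recall = 34/92 = 0.3696
  class_3: recall = 53/84 = 0.6310
  class_4: recall = 35/89 = 0.3933
Mean = (0.6339 + 0.7677 + 0.3696 + 0.6310 + 0.3933) / 5 = 0.559

0.559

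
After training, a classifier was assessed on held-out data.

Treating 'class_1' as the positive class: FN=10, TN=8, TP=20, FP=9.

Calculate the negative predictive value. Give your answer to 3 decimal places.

0.444

NPV = TN/(TN+FN) = 8/(8+10) = 0.444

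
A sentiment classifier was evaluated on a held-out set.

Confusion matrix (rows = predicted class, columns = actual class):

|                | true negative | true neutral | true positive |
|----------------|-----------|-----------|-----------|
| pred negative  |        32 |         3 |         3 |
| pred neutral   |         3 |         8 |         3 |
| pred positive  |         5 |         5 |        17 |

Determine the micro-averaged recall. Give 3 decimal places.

0.722

Micro-averaging pools counts across classes: ΣTP=57, ΣFP=22, ΣFN=22.
Micro-recall = TP/(TP+FN) on pooled counts = 0.722 (equals overall accuracy in single-label multiclass).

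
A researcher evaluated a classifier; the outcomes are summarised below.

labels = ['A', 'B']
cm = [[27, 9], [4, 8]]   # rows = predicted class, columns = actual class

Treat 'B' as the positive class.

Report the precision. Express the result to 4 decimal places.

0.6667

Precision = TP/(TP+FP) = 8/(8+4) = 8/12 = 0.6667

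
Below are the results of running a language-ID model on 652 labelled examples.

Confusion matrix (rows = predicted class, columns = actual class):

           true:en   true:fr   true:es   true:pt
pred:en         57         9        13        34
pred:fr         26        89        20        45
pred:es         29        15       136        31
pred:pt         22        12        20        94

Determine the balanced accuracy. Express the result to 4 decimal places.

Balanced accuracy = mean of per-class recall.
  en: recall = 57/134 = 0.42537
  fr: recall = 89/125 = 0.71200
  es: recall = 136/189 = 0.71958
  pt: recall = 94/204 = 0.46078
Mean = (0.42537 + 0.71200 + 0.71958 + 0.46078) / 4 = 0.5794

0.5794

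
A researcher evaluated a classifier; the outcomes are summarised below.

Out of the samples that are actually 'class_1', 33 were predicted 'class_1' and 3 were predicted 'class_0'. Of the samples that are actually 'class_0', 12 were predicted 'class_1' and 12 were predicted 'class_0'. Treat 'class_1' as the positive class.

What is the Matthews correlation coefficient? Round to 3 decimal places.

0.471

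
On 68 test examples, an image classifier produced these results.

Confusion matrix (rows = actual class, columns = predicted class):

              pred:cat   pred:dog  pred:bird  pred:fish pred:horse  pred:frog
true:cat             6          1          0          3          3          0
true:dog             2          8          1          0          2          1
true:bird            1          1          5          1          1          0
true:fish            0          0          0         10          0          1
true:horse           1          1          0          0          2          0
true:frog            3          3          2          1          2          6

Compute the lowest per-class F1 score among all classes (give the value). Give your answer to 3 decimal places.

0.286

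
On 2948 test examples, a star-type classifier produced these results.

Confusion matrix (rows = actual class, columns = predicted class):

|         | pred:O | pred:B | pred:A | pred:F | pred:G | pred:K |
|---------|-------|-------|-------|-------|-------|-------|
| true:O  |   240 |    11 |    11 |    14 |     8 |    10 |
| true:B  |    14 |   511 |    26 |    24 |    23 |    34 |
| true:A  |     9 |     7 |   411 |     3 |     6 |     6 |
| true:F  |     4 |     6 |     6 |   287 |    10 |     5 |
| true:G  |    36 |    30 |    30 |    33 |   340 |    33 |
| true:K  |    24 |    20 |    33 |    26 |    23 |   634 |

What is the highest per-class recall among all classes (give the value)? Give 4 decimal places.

0.9299

Per-class recall (TP/(TP+FN)):
  O: TP=240, FN=11+11+14+8+10=54 → 240/294 = 0.81633
  B: TP=511, FN=14+26+24+23+34=121 → 511/632 = 0.80854
  A: TP=411, FN=9+7+3+6+6=31 → 411/442 = 0.92986
  F: TP=287, FN=4+6+6+10+5=31 → 287/318 = 0.90252
  G: TP=340, FN=36+30+30+33+33=162 → 340/502 = 0.67729
  K: TP=634, FN=24+20+33+26+23=126 → 634/760 = 0.83421
Highest is class 'A' with recall = 0.9299.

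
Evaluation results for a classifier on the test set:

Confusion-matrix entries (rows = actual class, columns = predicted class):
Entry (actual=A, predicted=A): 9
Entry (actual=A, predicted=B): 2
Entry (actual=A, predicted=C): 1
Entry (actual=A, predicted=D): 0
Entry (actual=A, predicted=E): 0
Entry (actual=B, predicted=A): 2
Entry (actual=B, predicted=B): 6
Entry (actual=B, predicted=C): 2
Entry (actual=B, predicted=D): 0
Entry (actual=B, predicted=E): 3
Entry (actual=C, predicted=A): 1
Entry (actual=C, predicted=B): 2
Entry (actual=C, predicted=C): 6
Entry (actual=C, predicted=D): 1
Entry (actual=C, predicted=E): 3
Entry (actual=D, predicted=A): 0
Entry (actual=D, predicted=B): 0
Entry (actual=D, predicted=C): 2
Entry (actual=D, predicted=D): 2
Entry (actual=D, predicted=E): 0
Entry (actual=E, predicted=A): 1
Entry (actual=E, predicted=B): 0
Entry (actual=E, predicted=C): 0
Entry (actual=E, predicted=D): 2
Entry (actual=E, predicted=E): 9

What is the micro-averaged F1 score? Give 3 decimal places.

Micro-averaging pools counts across classes: ΣTP=32, ΣFP=22, ΣFN=22.
Micro-F1 score = 2·TP/(2·TP+FP+FN) on pooled counts = 0.593 (equals overall accuracy in single-label multiclass).

0.593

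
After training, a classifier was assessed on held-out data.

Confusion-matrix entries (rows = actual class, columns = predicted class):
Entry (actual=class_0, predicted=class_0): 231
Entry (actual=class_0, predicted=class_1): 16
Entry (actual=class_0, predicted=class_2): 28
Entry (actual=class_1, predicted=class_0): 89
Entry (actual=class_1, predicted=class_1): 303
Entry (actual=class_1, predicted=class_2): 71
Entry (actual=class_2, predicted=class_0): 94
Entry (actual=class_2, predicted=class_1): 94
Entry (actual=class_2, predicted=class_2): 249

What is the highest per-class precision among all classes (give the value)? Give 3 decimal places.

0.734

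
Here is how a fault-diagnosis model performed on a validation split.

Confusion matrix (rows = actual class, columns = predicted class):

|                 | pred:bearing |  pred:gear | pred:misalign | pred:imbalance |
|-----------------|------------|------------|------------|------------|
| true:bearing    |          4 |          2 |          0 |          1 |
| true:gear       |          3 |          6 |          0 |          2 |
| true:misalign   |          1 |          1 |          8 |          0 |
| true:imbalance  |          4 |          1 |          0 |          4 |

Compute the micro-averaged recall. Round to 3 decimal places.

0.595

Micro-averaging pools counts across classes: ΣTP=22, ΣFP=15, ΣFN=15.
Micro-recall = TP/(TP+FN) on pooled counts = 0.595 (equals overall accuracy in single-label multiclass).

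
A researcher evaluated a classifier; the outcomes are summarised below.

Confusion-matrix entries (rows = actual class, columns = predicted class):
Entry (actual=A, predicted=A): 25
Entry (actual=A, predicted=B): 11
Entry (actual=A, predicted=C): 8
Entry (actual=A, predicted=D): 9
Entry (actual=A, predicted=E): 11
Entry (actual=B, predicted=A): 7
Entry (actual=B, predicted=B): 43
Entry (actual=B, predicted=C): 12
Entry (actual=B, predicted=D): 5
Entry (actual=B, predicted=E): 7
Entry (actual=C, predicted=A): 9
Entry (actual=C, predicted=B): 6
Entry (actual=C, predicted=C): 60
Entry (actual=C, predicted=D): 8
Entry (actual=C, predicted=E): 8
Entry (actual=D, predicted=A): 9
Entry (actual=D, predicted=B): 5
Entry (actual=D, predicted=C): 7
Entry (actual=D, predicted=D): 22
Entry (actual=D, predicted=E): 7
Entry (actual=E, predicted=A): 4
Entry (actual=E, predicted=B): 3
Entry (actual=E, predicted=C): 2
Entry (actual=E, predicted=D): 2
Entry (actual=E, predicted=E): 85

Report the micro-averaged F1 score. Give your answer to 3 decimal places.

0.627

Micro-averaging pools counts across classes: ΣTP=235, ΣFP=140, ΣFN=140.
Micro-F1 score = 2·TP/(2·TP+FP+FN) on pooled counts = 0.627 (equals overall accuracy in single-label multiclass).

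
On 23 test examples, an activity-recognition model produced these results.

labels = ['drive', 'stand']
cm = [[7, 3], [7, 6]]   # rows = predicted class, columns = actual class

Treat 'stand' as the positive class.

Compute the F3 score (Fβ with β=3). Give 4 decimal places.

Fβ = (1+β²)·TP / ((1+β²)·TP + β²·FN + FP), with β²=9
= 10·6 / (10·6 + 9·3 + 7) = 0.6383

0.6383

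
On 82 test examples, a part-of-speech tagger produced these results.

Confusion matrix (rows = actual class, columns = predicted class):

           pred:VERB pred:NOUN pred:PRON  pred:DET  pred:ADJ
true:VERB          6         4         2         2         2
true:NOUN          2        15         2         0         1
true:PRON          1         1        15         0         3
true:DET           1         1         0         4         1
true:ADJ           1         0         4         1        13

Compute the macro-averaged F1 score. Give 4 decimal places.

0.6224

Per-class F1 score (2·TP/(2·TP+FP+FN)):
  VERB: TP=6, FP=2+1+1+1=5, FN=4+2+2+2=10 → 12/27 = 0.44444
  NOUN: TP=15, FP=4+1+1+0=6, FN=2+2+0+1=5 → 30/41 = 0.73171
  PRON: TP=15, FP=2+2+0+4=8, FN=1+1+0+3=5 → 30/43 = 0.69767
  DET: TP=4, FP=2+0+0+1=3, FN=1+1+0+1=3 → 8/14 = 0.57143
  ADJ: TP=13, FP=2+1+3+1=7, FN=1+0+4+1=6 → 26/39 = 0.66667
Macro-F1 score = mean = (0.44444 + 0.73171 + 0.69767 + 0.57143 + 0.66667) / 5 = 0.6224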